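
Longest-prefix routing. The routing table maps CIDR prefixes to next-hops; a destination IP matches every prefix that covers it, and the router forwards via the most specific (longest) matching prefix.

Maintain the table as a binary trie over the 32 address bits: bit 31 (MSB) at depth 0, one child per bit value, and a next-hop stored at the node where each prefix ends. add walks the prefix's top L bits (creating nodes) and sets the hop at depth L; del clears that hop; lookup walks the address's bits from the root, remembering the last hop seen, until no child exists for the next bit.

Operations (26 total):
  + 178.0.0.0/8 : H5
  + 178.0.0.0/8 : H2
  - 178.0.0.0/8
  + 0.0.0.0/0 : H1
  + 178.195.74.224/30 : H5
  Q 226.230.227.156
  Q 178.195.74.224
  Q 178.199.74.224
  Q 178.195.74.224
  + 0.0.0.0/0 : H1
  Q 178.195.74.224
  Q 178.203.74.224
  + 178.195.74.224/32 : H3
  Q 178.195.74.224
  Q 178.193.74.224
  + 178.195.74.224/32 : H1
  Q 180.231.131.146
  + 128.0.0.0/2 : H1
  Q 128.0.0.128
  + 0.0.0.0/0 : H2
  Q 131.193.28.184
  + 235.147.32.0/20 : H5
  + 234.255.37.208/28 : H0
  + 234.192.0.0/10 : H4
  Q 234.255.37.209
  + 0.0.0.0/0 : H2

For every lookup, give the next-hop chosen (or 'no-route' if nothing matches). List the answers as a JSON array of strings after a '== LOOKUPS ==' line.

Process each operation:
  + 178.0.0.0/8 (H5) depth=8
  + 178.0.0.0/8 (H2) depth=8
  del 178.0.0.0/8 (clear depth 8)
  + 0.0.0.0/0 (H1) depth=0
  + 178.195.74.224/30 (H5) depth=30
  ? 226.230.227.156  path d0:H1→d1:-  best=H1
  ? 178.195.74.224  path d0:H1→d1:-→d2:-→d3:-→d4:-→d5:-→d6:-→d7:-→d8:-→d9:-→d10:-→d11:-→d12:-→d13:-→d14:-→d15:-→d16:-→d17:-→d18:-→d19:-→d20:-→d21:-→d22:-→d23:-→d24:-→d25:-→d26:-→d27:-→d28:-→d29:-→d30:H5  best=H5
  ? 178.199.74.224  path d0:H1→d1:-→d2:-→d3:-→d4:-→d5:-→d6:-→d7:-→d8:-→d9:-→d10:-→d11:-→d12:-→d13:-  best=H1
  ? 178.195.74.224  path d0:H1→d1:-→d2:-→d3:-→d4:-→d5:-→d6:-→d7:-→d8:-→d9:-→d10:-→d11:-→d12:-→d13:-→d14:-→d15:-→d16:-→d17:-→d18:-→d19:-→d20:-→d21:-→d22:-→d23:-→d24:-→d25:-→d26:-→d27:-→d28:-→d29:-→d30:H5  best=H5
  + 0.0.0.0/0 (H1) depth=0
  ? 178.195.74.224  path d0:H1→d1:-→d2:-→d3:-→d4:-→d5:-→d6:-→d7:-→d8:-→d9:-→d10:-→d11:-→d12:-→d13:-→d14:-→d15:-→d16:-→d17:-→d18:-→d19:-→d20:-→d21:-→d22:-→d23:-→d24:-→d25:-→d26:-→d27:-→d28:-→d29:-→d30:H5  best=H5
  ? 178.203.74.224  path d0:H1→d1:-→d2:-→d3:-→d4:-→d5:-→d6:-→d7:-→d8:-→d9:-→d10:-→d11:-→d12:-  best=H1
  + 178.195.74.224/32 (H3) depth=32
  ? 178.195.74.224  path d0:H1→d1:-→d2:-→d3:-→d4:-→d5:-→d6:-→d7:-→d8:-→d9:-→d10:-→d11:-→d12:-→d13:-→d14:-→d15:-→d16:-→d17:-→d18:-→d19:-→d20:-→d21:-→d22:-→d23:-→d24:-→d25:-→d26:-→d27:-→d28:-→d29:-→d30:H5→d31:-→d32:H3  best=H3
  ? 178.193.74.224  path d0:H1→d1:-→d2:-→d3:-→d4:-→d5:-→d6:-→d7:-→d8:-→d9:-→d10:-→d11:-→d12:-→d13:-→d14:-  best=H1
  + 178.195.74.224/32 (H1) depth=32
  ? 180.231.131.146  path d0:H1→d1:-→d2:-→d3:-→d4:-→d5:-  best=H1
  + 128.0.0.0/2 (H1) depth=2
  ? 128.0.0.128  path d0:H1→d1:-→d2:H1  best=H1
  + 0.0.0.0/0 (H2) depth=0
  ? 131.193.28.184  path d0:H2→d1:-→d2:H1  best=H1
  + 235.147.32.0/20 (H5) depth=20
  + 234.255.37.208/28 (H0) depth=28
  + 234.192.0.0/10 (H4) depth=10
  ? 234.255.37.209  path d0:H2→d1:-→d2:-→d3:-→d4:-→d5:-→d6:-→d7:-→d8:-→d9:-→d10:H4→d11:-→d12:-→d13:-→d14:-→d15:-→d16:-→d17:-→d18:-→d19:-→d20:-→d21:-→d22:-→d23:-→d24:-→d25:-→d26:-→d27:-→d28:H0  best=H0
  + 0.0.0.0/0 (H2) depth=0

== LOOKUPS ==
["H1","H5","H1","H5","H5","H1","H3","H1","H1","H1","H1","H0"]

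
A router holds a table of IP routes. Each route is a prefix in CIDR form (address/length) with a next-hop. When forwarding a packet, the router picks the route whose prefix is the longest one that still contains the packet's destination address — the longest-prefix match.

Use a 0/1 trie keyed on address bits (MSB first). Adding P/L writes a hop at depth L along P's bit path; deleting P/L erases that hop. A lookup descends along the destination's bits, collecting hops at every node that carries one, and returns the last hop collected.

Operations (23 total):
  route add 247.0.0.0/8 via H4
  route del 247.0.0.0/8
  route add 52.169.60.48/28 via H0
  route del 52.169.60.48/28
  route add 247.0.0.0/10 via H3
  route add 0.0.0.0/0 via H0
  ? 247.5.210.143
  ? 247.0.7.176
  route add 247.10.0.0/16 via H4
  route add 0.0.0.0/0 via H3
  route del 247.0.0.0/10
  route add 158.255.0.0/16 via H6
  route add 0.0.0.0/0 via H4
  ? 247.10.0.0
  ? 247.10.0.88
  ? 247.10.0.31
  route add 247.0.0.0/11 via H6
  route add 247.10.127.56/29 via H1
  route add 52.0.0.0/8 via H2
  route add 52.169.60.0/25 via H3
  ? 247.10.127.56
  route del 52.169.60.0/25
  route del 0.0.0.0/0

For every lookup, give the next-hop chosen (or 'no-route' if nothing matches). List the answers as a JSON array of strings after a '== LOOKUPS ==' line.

Trace:
  + 247.0.0.0/8 (H4) depth=8
  del 247.0.0.0/8 (clear depth 8)
  + 52.169.60.48/28 (H0) depth=28
  del 52.169.60.48/28 (clear depth 28)
  + 247.0.0.0/10 (H3) depth=10
  + 0.0.0.0/0 (H0) depth=0
  lookup 247.5.210.143: bits 1111011100 walk d0:H0→d1:-→d2:-→d3:-→d4:-→d5:-→d6:-→d7:-→d8:-→d9:-→d10:H3 -> H3
  lookup 247.0.7.176: bits 1111011100 walk d0:H0→d1:-→d2:-→d3:-→d4:-→d5:-→d6:-→d7:-→d8:-→d9:-→d10:H3 -> H3
  + 247.10.0.0/16 (H4) depth=16
  + 0.0.0.0/0 (H3) depth=0
  del 247.0.0.0/10 (clear depth 10)
  + 158.255.0.0/16 (H6) depth=16
  + 0.0.0.0/0 (H4) depth=0
  lookup 247.10.0.0: bits 1111011100001010 walk d0:H4→d1:-→d2:-→d3:-→d4:-→d5:-→d6:-→d7:-→d8:-→d9:-→d10:-→d11:-→d12:-→d13:-→d14:-→d15:-→d16:H4 -> H4
  lookup 247.10.0.88: bits 1111011100001010 walk d0:H4→d1:-→d2:-→d3:-→d4:-→d5:-→d6:-→d7:-→d8:-→d9:-→d10:-→d11:-→d12:-→d13:-→d14:-→d15:-→d16:H4 -> H4
  lookup 247.10.0.31: bits 1111011100001010 walk d0:H4→d1:-→d2:-→d3:-→d4:-→d5:-→d6:-→d7:-→d8:-→d9:-→d10:-→d11:-→d12:-→d13:-→d14:-→d15:-→d16:H4 -> H4
  + 247.0.0.0/11 (H6) depth=11
  + 247.10.127.56/29 (H1) depth=29
  + 52.0.0.0/8 (H2) depth=8
  + 52.169.60.0/25 (H3) depth=25
  lookup 247.10.127.56: bits 11110111000010100111111100111 walk d0:H4→d1:-→d2:-→d3:-→d4:-→d5:-→d6:-→d7:-→d8:-→d9:-→d10:-→d11:H6→d12:-→d13:-→d14:-→d15:-→d16:H4→d17:-→d18:-→d19:-→d20:-→d21:-→d22:-→d23:-→d24:-→d25:-→d26:-→d27:-→d28:-→d29:H1 -> H1
  del 52.169.60.0/25 (clear depth 25)
  del 0.0.0.0/0 (clear depth 0)

== LOOKUPS ==
["H3","H3","H4","H4","H4","H1"]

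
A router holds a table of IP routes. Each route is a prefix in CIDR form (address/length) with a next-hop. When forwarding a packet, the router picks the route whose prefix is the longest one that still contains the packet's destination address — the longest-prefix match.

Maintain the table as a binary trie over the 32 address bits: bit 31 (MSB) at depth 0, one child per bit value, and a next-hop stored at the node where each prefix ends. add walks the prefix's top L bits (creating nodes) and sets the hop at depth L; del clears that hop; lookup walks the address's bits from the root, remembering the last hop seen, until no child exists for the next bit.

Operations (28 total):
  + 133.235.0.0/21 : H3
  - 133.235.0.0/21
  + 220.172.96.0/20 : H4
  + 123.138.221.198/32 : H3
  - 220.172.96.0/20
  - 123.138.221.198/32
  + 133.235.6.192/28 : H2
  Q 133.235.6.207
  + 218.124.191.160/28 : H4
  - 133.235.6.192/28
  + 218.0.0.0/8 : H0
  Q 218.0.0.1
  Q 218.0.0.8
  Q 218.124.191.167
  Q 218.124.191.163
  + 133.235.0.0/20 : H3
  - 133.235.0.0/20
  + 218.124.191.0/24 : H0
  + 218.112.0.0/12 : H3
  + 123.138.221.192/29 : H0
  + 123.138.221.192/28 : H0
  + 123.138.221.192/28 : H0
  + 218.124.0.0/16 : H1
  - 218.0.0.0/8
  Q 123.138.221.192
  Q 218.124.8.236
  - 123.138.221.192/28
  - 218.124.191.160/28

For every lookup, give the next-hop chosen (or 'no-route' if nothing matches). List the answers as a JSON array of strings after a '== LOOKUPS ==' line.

Process each operation:
  + 133.235.0.0/21 (H3) depth=21
  - 133.235.0.0/21 clear@21
  + 220.172.96.0/20 (H4) depth=20
  + 123.138.221.198/32 (H3) depth=32
  - 220.172.96.0/20 clear@20
  - 123.138.221.198/32 clear@32
  + 133.235.6.192/28 (H2) depth=28
  Q 133.235.6.207: descend 1000010111101011000001101100 ; hops seen [H2] ; pick H2
  + 218.124.191.160/28 (H4) depth=28
  - 133.235.6.192/28 clear@28
  + 218.0.0.0/8 (H0) depth=8
  Q 218.0.0.1: descend 110110100 ; hops seen [H0] ; pick H0
  Q 218.0.0.8: descend 110110100 ; hops seen [H0] ; pick H0
  Q 218.124.191.167: descend 1101101001111100101111111010 ; hops seen [H0,H4] ; pick H4
  Q 218.124.191.163: descend 1101101001111100101111111010 ; hops seen [H0,H4] ; pick H4
  + 133.235.0.0/20 (H3) depth=20
  - 133.235.0.0/20 clear@20
  + 218.124.191.0/24 (H0) depth=24
  + 218.112.0.0/12 (H3) depth=12
  + 123.138.221.192/29 (H0) depth=29
  + 123.138.221.192/28 (H0) depth=28
  + 123.138.221.192/28 (H0) depth=28
  + 218.124.0.0/16 (H1) depth=16
  - 218.0.0.0/8 clear@8
  Q 123.138.221.192: descend 01111011100010101101110111000 ; hops seen [H0,H0] ; pick H0
  Q 218.124.8.236: descend 1101101001111100 ; hops seen [H3,H1] ; pick H1
  - 123.138.221.192/28 clear@28
  - 218.124.191.160/28 clear@28

== LOOKUPS ==
["H2","H0","H0","H4","H4","H0","H1"]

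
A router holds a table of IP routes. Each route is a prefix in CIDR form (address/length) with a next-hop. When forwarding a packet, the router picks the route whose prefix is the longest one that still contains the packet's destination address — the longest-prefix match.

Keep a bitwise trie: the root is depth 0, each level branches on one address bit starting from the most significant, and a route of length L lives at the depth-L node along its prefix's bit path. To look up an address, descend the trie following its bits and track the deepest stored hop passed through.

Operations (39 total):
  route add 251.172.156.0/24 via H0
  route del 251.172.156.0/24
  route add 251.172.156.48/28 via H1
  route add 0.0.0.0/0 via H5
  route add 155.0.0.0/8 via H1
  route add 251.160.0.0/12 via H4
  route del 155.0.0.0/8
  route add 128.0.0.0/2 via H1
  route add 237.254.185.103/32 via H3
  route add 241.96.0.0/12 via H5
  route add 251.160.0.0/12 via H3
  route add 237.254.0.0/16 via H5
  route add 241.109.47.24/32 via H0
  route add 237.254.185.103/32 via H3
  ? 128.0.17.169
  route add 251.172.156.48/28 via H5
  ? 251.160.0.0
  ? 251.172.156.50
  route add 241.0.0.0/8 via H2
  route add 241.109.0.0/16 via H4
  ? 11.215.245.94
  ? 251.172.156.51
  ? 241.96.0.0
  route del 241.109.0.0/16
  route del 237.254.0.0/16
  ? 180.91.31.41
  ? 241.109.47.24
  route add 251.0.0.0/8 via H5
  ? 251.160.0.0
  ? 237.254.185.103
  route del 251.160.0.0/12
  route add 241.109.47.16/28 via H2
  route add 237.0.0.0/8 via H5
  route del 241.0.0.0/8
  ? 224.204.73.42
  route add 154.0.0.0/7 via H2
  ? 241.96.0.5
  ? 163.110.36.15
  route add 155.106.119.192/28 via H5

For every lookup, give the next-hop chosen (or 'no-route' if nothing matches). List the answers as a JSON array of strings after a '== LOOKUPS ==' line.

Apply in order:
  add 251.172.156.0/24 -> H0 at depth 24
  del 251.172.156.0/24 (clear depth 24)
  add 251.172.156.48/28 -> H1 at depth 28
  add 0.0.0.0/0 -> H5 at depth 0
  add 155.0.0.0/8 -> H1 at depth 8
  add 251.160.0.0/12 -> H4 at depth 12
  del 155.0.0.0/8 (clear depth 8)
  add 128.0.0.0/2 -> H1 at depth 2
  add 237.254.185.103/32 -> H3 at depth 32
  add 241.96.0.0/12 -> H5 at depth 12
  add 251.160.0.0/12 -> H3 at depth 12
  add 237.254.0.0/16 -> H5 at depth 16
  add 241.109.47.24/32 -> H0 at depth 32
  add 237.254.185.103/32 -> H3 at depth 32
  ? 128.0.17.169  path d0:H5→d1:-→d2:H1→d3:-  best=H1
  add 251.172.156.48/28 -> H5 at depth 28
  ? 251.160.0.0  path d0:H5→d1:-→d2:-→d3:-→d4:-→d5:-→d6:-→d7:-→d8:-→d9:-→d10:-→d11:-→d12:H3  best=H3
  ? 251.172.156.50  path d0:H5→d1:-→d2:-→d3:-→d4:-→d5:-→d6:-→d7:-→d8:-→d9:-→d10:-→d11:-→d12:H3→d13:-→d14:-→d15:-→d16:-→d17:-→d18:-→d19:-→d20:-→d21:-→d22:-→d23:-→d24:-→d25:-→d26:-→d27:-→d28:H5  best=H5
  add 241.0.0.0/8 -> H2 at depth 8
  add 241.109.0.0/16 -> H4 at depth 16
  ? 11.215.245.94  path d0:H5  best=H5
  ? 251.172.156.51  path d0:H5→d1:-→d2:-→d3:-→d4:-→d5:-→d6:-→d7:-→d8:-→d9:-→d10:-→d11:-→d12:H3→d13:-→d14:-→d15:-→d16:-→d17:-→d18:-→d19:-→d20:-→d21:-→d22:-→d23:-→d24:-→d25:-→d26:-→d27:-→d28:H5  best=H5
  ? 241.96.0.0  path d0:H5→d1:-→d2:-→d3:-→d4:-→d5:-→d6:-→d7:-→d8:H2→d9:-→d10:-→d11:-→d12:H5  best=H5
  del 241.109.0.0/16 (clear depth 16)
  del 237.254.0.0/16 (clear depth 16)
  ? 180.91.31.41  path d0:H5→d1:-→d2:H1  best=H1
  ? 241.109.47.24  path d0:H5→d1:-→d2:-→d3:-→d4:-→d5:-→d6:-→d7:-→d8:H2→d9:-→d10:-→d11:-→d12:H5→d13:-→d14:-→d15:-→d16:-→d17:-→d18:-→d19:-→d20:-→d21:-→d22:-→d23:-→d24:-→d25:-→d26:-→d27:-→d28:-→d29:-→d30:-→d31:-→d32:H0  best=H0
  add 251.0.0.0/8 -> H5 at depth 8
  ? 251.160.0.0  path d0:H5→d1:-→d2:-→d3:-→d4:-→d5:-→d6:-→d7:-→d8:H5→d9:-→d10:-→d11:-→d12:H3  best=H3
  ? 237.254.185.103  path d0:H5→d1:-→d2:-→d3:-→d4:-→d5:-→d6:-→d7:-→d8:-→d9:-→d10:-→d11:-→d12:-→d13:-→d14:-→d15:-→d16:-→d17:-→d18:-→d19:-→d20:-→d21:-→d22:-→d23:-→d24:-→d25:-→d26:-→d27:-→d28:-→d29:-→d30:-→d31:-→d32:H3  best=H3
  del 251.160.0.0/12 (clear depth 12)
  add 241.109.47.16/28 -> H2 at depth 28
  add 237.0.0.0/8 -> H5 at depth 8
  del 241.0.0.0/8 (clear depth 8)
  ? 224.204.73.42  path d0:H5→d1:-→d2:-→d3:-→d4:-  best=H5
  add 154.0.0.0/7 -> H2 at depth 7
  ? 241.96.0.5  path d0:H5→d1:-→d2:-→d3:-→d4:-→d5:-→d6:-→d7:-→d8:-→d9:-→d10:-→d11:-→d12:H5  best=H5
  ? 163.110.36.15  path d0:H5→d1:-→d2:H1  best=H1
  add 155.106.119.192/28 -> H5 at depth 28

== LOOKUPS ==
["H1","H3","H5","H5","H5","H5","H1","H0","H3","H3","H5","H5","H1"]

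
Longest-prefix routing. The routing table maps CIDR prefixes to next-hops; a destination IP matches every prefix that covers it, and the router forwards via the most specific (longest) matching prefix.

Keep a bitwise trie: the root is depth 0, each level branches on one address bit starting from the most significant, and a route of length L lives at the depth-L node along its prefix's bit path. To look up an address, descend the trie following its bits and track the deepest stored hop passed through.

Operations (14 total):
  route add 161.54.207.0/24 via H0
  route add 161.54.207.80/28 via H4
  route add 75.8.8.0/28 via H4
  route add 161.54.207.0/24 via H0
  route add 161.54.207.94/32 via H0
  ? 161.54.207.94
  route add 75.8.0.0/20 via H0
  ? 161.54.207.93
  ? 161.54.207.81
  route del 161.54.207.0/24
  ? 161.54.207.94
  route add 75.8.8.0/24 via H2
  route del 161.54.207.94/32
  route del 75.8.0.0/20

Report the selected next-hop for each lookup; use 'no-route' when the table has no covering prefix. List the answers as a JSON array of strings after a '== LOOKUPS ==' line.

Apply in order:
  + 161.54.207.0/24 (H0) depth=24
  + 161.54.207.80/28 (H4) depth=28
  + 75.8.8.0/28 (H4) depth=28
  + 161.54.207.0/24 (H0) depth=24
  + 161.54.207.94/32 (H0) depth=32
  Q 161.54.207.94: descend 10100001001101101100111101011110 ; hops seen [H0,H4,H0] ; pick H0
  + 75.8.0.0/20 (H0) depth=20
  Q 161.54.207.93: descend 101000010011011011001111010111 ; hops seen [H0,H4] ; pick H4
  Q 161.54.207.81: descend 1010000100110110110011110101 ; hops seen [H0,H4] ; pick H4
  - 161.54.207.0/24 clear@24
  Q 161.54.207.94: descend 10100001001101101100111101011110 ; hops seen [H4,H0] ; pick H0
  + 75.8.8.0/24 (H2) depth=24
  - 161.54.207.94/32 clear@32
  - 75.8.0.0/20 clear@20

== LOOKUPS ==
["H0","H4","H4","H0"]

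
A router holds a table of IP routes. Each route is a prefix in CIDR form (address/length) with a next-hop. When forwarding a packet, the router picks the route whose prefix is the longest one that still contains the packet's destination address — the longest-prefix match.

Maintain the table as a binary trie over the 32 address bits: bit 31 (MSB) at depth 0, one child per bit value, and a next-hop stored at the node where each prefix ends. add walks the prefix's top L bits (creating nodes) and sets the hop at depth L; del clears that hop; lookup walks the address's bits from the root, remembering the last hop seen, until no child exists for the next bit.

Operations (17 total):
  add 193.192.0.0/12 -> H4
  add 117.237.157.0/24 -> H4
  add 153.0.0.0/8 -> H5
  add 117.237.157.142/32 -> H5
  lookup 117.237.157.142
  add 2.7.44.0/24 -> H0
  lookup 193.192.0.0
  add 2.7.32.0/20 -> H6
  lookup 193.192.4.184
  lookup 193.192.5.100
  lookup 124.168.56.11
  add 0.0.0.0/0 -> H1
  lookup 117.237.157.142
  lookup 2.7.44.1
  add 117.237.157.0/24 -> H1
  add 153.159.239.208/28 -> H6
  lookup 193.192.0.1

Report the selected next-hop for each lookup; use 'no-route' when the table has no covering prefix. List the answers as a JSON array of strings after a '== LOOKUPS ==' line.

Trace:
  + 193.192.0.0/12 (H4) depth=12
  + 117.237.157.0/24 (H4) depth=24
  + 153.0.0.0/8 (H5) depth=8
  + 117.237.157.142/32 (H5) depth=32
  ? 117.237.157.142  path d0:-→d1:-→d2:-→d3:-→d4:-→d5:-→d6:-→d7:-→d8:-→d9:-→d10:-→d11:-→d12:-→d13:-→d14:-→d15:-→d16:-→d17:-→d18:-→d19:-→d20:-→d21:-→d22:-→d23:-→d24:H4→d25:-→d26:-→d27:-→d28:-→d29:-→d30:-→d31:-→d32:H5  best=H5
  + 2.7.44.0/24 (H0) depth=24
  ? 193.192.0.0  path d0:-→d1:-→d2:-→d3:-→d4:-→d5:-→d6:-→d7:-→d8:-→d9:-→d10:-→d11:-→d12:H4  best=H4
  + 2.7.32.0/20 (H6) depth=20
  ? 193.192.4.184  path d0:-→d1:-→d2:-→d3:-→d4:-→d5:-→d6:-→d7:-→d8:-→d9:-→d10:-→d11:-→d12:H4  best=H4
  ? 193.192.5.100  path d0:-→d1:-→d2:-→d3:-→d4:-→d5:-→d6:-→d7:-→d8:-→d9:-→d10:-→d11:-→d12:H4  best=H4
  ? 124.168.56.11  path d0:-→d1:-→d2:-→d3:-→d4:-  best=no-route
  + 0.0.0.0/0 (H1) depth=0
  ? 117.237.157.142  path d0:H1→d1:-→d2:-→d3:-→d4:-→d5:-→d6:-→d7:-→d8:-→d9:-→d10:-→d11:-→d12:-→d13:-→d14:-→d15:-→d16:-→d17:-→d18:-→d19:-→d20:-→d21:-→d22:-→d23:-→d24:H4→d25:-→d26:-→d27:-→d28:-→d29:-→d30:-→d31:-→d32:H5  best=H5
  ? 2.7.44.1  path d0:H1→d1:-→d2:-→d3:-→d4:-→d5:-→d6:-→d7:-→d8:-→d9:-→d10:-→d11:-→d12:-→d13:-→d14:-→d15:-→d16:-→d17:-→d18:-→d19:-→d20:H6→d21:-→d22:-→d23:-→d24:H0  best=H0
  + 117.237.157.0/24 (H1) depth=24
  + 153.159.239.208/28 (H6) depth=28
  ? 193.192.0.1  path d0:H1→d1:-→d2:-→d3:-→d4:-→d5:-→d6:-→d7:-→d8:-→d9:-→d10:-→d11:-→d12:H4  best=H4

== LOOKUPS ==
["H5","H4","H4","H4","no-route","H5","H0","H4"]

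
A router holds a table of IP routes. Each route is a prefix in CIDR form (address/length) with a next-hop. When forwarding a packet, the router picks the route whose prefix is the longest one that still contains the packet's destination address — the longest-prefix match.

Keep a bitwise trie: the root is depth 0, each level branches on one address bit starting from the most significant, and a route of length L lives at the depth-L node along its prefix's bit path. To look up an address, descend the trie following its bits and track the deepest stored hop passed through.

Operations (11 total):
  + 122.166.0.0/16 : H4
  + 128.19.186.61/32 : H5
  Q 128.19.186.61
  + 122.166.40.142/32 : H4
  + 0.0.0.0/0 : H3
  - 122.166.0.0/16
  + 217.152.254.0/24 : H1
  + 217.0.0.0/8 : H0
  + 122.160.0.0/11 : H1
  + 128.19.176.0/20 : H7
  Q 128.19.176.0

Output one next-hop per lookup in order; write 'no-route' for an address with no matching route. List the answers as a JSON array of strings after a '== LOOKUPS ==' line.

Process each operation:
  add 122.166.0.0/16 -> H4 at depth 16
  add 128.19.186.61/32 -> H5 at depth 32
  Q 128.19.186.61: descend 10000000000100111011101000111101 ; hops seen [H5] ; pick H5
  add 122.166.40.142/32 -> H4 at depth 32
  add 0.0.0.0/0 -> H3 at depth 0
  - 122.166.0.0/16 clear@16
  add 217.152.254.0/24 -> H1 at depth 24
  add 217.0.0.0/8 -> H0 at depth 8
  add 122.160.0.0/11 -> H1 at depth 11
  add 128.19.176.0/20 -> H7 at depth 20
  Q 128.19.176.0: descend 10000000000100111011 ; hops seen [H3,H7] ; pick H7

== LOOKUPS ==
["H5","H7"]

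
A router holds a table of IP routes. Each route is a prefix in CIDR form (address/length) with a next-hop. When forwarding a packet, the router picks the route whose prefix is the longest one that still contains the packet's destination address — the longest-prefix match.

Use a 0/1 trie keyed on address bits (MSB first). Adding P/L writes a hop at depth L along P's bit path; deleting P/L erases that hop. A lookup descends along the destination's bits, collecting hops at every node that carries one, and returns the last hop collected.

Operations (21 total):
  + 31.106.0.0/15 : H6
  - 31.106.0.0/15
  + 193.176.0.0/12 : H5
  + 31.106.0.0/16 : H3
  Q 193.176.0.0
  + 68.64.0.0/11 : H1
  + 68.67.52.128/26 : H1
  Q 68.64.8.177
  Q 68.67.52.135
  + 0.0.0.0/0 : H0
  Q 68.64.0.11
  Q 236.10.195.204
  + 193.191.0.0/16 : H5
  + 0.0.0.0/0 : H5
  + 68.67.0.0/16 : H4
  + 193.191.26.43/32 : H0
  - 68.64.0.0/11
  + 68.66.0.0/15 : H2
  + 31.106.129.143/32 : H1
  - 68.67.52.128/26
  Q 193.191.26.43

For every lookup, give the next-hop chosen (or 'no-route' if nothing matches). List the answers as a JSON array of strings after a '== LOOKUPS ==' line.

Apply in order:
  + 31.106.0.0/15 (H6) depth=15
  del 31.106.0.0/15 (clear depth 15)
  + 193.176.0.0/12 (H5) depth=12
  + 31.106.0.0/16 (H3) depth=16
  ? 193.176.0.0  path d0:-→d1:-→d2:-→d3:-→d4:-→d5:-→d6:-→d7:-→d8:-→d9:-→d10:-→d11:-→d12:H5  best=H5
  + 68.64.0.0/11 (H1) depth=11
  + 68.67.52.128/26 (H1) depth=26
  ? 68.64.8.177  path d0:-→d1:-→d2:-→d3:-→d4:-→d5:-→d6:-→d7:-→d8:-→d9:-→d10:-→d11:H1→d12:-→d13:-→d14:-  best=H1
  ? 68.67.52.135  path d0:-→d1:-→d2:-→d3:-→d4:-→d5:-→d6:-→d7:-→d8:-→d9:-→d10:-→d11:H1→d12:-→d13:-→d14:-→d15:-→d16:-→d17:-→d18:-→d19:-→d20:-→d21:-→d22:-→d23:-→d24:-→d25:-→d26:H1  best=H1
  + 0.0.0.0/0 (H0) depth=0
  ? 68.64.0.11  path d0:H0→d1:-→d2:-→d3:-→d4:-→d5:-→d6:-→d7:-→d8:-→d9:-→d10:-→d11:H1→d12:-→d13:-→d14:-  best=H1
  ? 236.10.195.204  path d0:H0→d1:-→d2:-  best=H0
  + 193.191.0.0/16 (H5) depth=16
  + 0.0.0.0/0 (H5) depth=0
  + 68.67.0.0/16 (H4) depth=16
  + 193.191.26.43/32 (H0) depth=32
  del 68.64.0.0/11 (clear depth 11)
  + 68.66.0.0/15 (H2) depth=15
  + 31.106.129.143/32 (H1) depth=32
  del 68.67.52.128/26 (clear depth 26)
  ? 193.191.26.43  path d0:H5→d1:-→d2:-→d3:-→d4:-→d5:-→d6:-→d7:-→d8:-→d9:-→d10:-→d11:-→d12:H5→d13:-→d14:-→d15:-→d16:H5→d17:-→d18:-→d19:-→d20:-→d21:-→d22:-→d23:-→d24:-→d25:-→d26:-→d27:-→d28:-→d29:-→d30:-→d31:-→d32:H0  best=H0

== LOOKUPS ==
["H5","H1","H1","H1","H0","H0"]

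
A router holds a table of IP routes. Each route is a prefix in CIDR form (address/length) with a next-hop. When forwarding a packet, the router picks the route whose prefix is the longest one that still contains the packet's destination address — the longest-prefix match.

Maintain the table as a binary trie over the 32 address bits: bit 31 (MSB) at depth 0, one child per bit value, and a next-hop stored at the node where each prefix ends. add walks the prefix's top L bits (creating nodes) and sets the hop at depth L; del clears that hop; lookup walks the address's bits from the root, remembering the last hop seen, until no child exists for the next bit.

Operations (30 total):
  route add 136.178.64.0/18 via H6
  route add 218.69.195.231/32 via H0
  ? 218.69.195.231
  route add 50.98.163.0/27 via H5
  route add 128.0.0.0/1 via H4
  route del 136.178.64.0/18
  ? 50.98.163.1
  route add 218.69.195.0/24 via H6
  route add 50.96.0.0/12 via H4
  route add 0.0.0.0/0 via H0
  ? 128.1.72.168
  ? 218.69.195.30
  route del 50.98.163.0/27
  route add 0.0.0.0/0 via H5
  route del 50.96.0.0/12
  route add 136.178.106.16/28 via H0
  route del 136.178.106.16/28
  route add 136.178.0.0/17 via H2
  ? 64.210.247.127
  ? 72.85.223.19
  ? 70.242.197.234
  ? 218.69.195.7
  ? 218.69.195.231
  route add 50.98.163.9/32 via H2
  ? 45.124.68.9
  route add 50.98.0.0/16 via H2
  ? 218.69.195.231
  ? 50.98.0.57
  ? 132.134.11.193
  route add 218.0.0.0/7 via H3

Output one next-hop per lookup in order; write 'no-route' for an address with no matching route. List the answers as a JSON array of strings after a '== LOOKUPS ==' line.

Process each operation:
  + 136.178.64.0/18 (H6) depth=18
  + 218.69.195.231/32 (H0) depth=32
  lookup 218.69.195.231: bits 11011010010001011100001111100111 walk d0:-→d1:-→d2:-→d3:-→d4:-→d5:-→d6:-→d7:-→d8:-→d9:-→d10:-→d11:-→d12:-→d13:-→d14:-→d15:-→d16:-→d17:-→d18:-→d19:-→d20:-→d21:-→d22:-→d23:-→d24:-→d25:-→d26:-→d27:-→d28:-→d29:-→d30:-→d31:-→d32:H0 -> H0
  + 50.98.163.0/27 (H5) depth=27
  + 128.0.0.0/1 (H4) depth=1
  - 136.178.64.0/18 clear@18
  lookup 50.98.163.1: bits 001100100110001010100011000 walk d0:-→d1:-→d2:-→d3:-→d4:-→d5:-→d6:-→d7:-→d8:-→d9:-→d10:-→d11:-→d12:-→d13:-→d14:-→d15:-→d16:-→d17:-→d18:-→d19:-→d20:-→d21:-→d22:-→d23:-→d24:-→d25:-→d26:-→d27:H5 -> H5
  + 218.69.195.0/24 (H6) depth=24
  + 50.96.0.0/12 (H4) depth=12
  + 0.0.0.0/0 (H0) depth=0
  lookup 128.1.72.168: bits 1000 walk d0:H0→d1:H4→d2:-→d3:-→d4:- -> H4
  lookup 218.69.195.30: bits 110110100100010111000011 walk d0:H0→d1:H4→d2:-→d3:-→d4:-→d5:-→d6:-→d7:-→d8:-→d9:-→d10:-→d11:-→d12:-→d13:-→d14:-→d15:-→d16:-→d17:-→d18:-→d19:-→d20:-→d21:-→d22:-→d23:-→d24:H6 -> H6
  - 50.98.163.0/27 clear@27
  + 0.0.0.0/0 (H5) depth=0
  - 50.96.0.0/12 clear@12
  + 136.178.106.16/28 (H0) depth=28
  - 136.178.106.16/28 clear@28
  + 136.178.0.0/17 (H2) depth=17
  lookup 64.210.247.127: bits 0 walk d0:H5→d1:- -> H5
  lookup 72.85.223.19: bits 0 walk d0:H5→d1:- -> H5
  lookup 70.242.197.234: bits 0 walk d0:H5→d1:- -> H5
  lookup 218.69.195.7: bits 110110100100010111000011 walk d0:H5→d1:H4→d2:-→d3:-→d4:-→d5:-→d6:-→d7:-→d8:-→d9:-→d10:-→d11:-→d12:-→d13:-→d14:-→d15:-→d16:-→d17:-→d18:-→d19:-→d20:-→d21:-→d22:-→d23:-→d24:H6 -> H6
  lookup 218.69.195.231: bits 11011010010001011100001111100111 walk d0:H5→d1:H4→d2:-→d3:-→d4:-→d5:-→d6:-→d7:-→d8:-→d9:-→d10:-→d11:-→d12:-→d13:-→d14:-→d15:-→d16:-→d17:-→d18:-→d19:-→d20:-→d21:-→d22:-→d23:-→d24:H6→d25:-→d26:-→d27:-→d28:-→d29:-→d30:-→d31:-→d32:H0 -> H0
  + 50.98.163.9/32 (H2) depth=32
  lookup 45.124.68.9: bits 001 walk d0:H5→d1:-→d2:-→d3:- -> H5
  + 50.98.0.0/16 (H2) depth=16
  lookup 218.69.195.231: bits 11011010010001011100001111100111 walk d0:H5→d1:H4→d2:-→d3:-→d4:-→d5:-→d6:-→d7:-→d8:-→d9:-→d10:-→d11:-→d12:-→d13:-→d14:-→d15:-→d16:-→d17:-→d18:-→d19:-→d20:-→d21:-→d22:-→d23:-→d24:H6→d25:-→d26:-→d27:-→d28:-→d29:-→d30:-→d31:-→d32:H0 -> H0
  lookup 50.98.0.57: bits 0011001001100010 walk d0:H5→d1:-→d2:-→d3:-→d4:-→d5:-→d6:-→d7:-→d8:-→d9:-→d10:-→d11:-→d12:-→d13:-→d14:-→d15:-→d16:H2 -> H2
  lookup 132.134.11.193: bits 1000 walk d0:H5→d1:H4→d2:-→d3:-→d4:- -> H4
  + 218.0.0.0/7 (H3) depth=7

== LOOKUPS ==
["H0","H5","H4","H6","H5","H5","H5","H6","H0","H5","H0","H2","H4"]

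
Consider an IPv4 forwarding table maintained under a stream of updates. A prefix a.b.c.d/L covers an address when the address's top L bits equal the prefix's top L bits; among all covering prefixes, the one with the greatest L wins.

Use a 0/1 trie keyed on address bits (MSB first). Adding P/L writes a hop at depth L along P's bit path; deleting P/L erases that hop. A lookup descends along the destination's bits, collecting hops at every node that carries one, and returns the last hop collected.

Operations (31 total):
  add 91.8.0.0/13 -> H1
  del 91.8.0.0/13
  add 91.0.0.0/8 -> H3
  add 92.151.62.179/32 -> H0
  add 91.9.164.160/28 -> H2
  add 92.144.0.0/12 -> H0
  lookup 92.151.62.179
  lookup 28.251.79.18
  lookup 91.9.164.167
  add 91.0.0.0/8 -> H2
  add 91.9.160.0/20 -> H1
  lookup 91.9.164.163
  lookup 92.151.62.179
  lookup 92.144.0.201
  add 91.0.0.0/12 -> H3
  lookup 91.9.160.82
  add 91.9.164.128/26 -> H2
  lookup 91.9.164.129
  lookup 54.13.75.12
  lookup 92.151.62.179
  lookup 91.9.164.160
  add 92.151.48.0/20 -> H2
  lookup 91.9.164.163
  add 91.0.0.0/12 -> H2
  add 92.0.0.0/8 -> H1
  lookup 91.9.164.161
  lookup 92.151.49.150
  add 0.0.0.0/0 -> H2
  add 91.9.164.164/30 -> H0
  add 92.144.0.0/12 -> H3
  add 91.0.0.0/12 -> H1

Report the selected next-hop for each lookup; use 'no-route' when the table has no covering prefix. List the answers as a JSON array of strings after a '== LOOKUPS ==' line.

Trace:
  add 91.8.0.0/13 -> H1 at depth 13
  del 91.8.0.0/13 (clear depth 13)
  add 91.0.0.0/8 -> H3 at depth 8
  add 92.151.62.179/32 -> H0 at depth 32
  add 91.9.164.160/28 -> H2 at depth 28
  add 92.144.0.0/12 -> H0 at depth 12
  Q 92.151.62.179: descend 01011100100101110011111010110011 ; hops seen [H0,H0] ; pick H0
  Q 28.251.79.18: descend 0 ; hops seen [∅] ; pick no-route
  Q 91.9.164.167: descend 0101101100001001101001001010 ; hops seen [H3,H2] ; pick H2
  add 91.0.0.0/8 -> H2 at depth 8
  add 91.9.160.0/20 -> H1 at depth 20
  Q 91.9.164.163: descend 0101101100001001101001001010 ; hops seen [H2,H1,H2] ; pick H2
  Q 92.151.62.179: descend 01011100100101110011111010110011 ; hops seen [H0,H0] ; pick H0
  Q 92.144.0.201: descend 0101110010010 ; hops seen [H0] ; pick H0
  add 91.0.0.0/12 -> H3 at depth 12
  Q 91.9.160.82: descend 010110110000100110100 ; hops seen [H2,H3,H1] ; pick H1
  add 91.9.164.128/26 -> H2 at depth 26
  Q 91.9.164.129: descend 01011011000010011010010010 ; hops seen [H2,H3,H1,H2] ; pick H2
  Q 54.13.75.12: descend 0 ; hops seen [∅] ; pick no-route
  Q 92.151.62.179: descend 01011100100101110011111010110011 ; hops seen [H0,H0] ; pick H0
  Q 91.9.164.160: descend 0101101100001001101001001010 ; hops seen [H2,H3,H1,H2,H2] ; pick H2
  add 92.151.48.0/20 -> H2 at depth 20
  Q 91.9.164.163: descend 0101101100001001101001001010 ; hops seen [H2,H3,H1,H2,H2] ; pick H2
  add 91.0.0.0/12 -> H2 at depth 12
  add 92.0.0.0/8 -> H1 at depth 8
  Q 91.9.164.161: descend 0101101100001001101001001010 ; hops seen [H2,H2,H1,H2,H2] ; pick H2
  Q 92.151.49.150: descend 01011100100101110011 ; hops seen [H1,H0,H2] ; pick H2
  add 0.0.0.0/0 -> H2 at depth 0
  add 91.9.164.164/30 -> H0 at depth 30
  add 92.144.0.0/12 -> H3 at depth 12
  add 91.0.0.0/12 -> H1 at depth 12

== LOOKUPS ==
["H0","no-route","H2","H2","H0","H0","H1","H2","no-route","H0","H2","H2","H2","H2"]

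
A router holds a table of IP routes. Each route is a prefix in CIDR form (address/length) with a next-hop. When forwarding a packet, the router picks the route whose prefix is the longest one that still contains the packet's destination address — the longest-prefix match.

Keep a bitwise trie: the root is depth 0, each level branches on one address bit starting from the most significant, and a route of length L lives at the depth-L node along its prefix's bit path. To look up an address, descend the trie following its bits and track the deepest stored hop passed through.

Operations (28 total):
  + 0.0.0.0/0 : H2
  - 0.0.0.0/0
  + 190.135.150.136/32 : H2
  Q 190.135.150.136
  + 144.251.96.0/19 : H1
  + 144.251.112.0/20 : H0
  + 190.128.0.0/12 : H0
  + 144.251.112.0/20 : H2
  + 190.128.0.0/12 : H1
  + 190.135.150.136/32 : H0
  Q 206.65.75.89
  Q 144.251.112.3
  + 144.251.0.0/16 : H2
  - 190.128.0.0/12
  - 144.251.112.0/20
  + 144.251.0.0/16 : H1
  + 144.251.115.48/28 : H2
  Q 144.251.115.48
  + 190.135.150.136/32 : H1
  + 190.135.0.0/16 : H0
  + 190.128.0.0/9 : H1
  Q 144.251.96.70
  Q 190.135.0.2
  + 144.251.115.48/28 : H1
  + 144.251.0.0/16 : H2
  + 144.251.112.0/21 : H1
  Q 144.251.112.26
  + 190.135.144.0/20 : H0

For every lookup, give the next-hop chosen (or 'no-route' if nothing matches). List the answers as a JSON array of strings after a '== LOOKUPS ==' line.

Apply in order:
  add 0.0.0.0/0 -> H2 at depth 0
  - 0.0.0.0/0 clear@0
  add 190.135.150.136/32 -> H2 at depth 32
  ? 190.135.150.136  path d0:-→d1:-→d2:-→d3:-→d4:-→d5:-→d6:-→d7:-→d8:-→d9:-→d10:-→d11:-→d12:-→d13:-→d14:-→d15:-→d16:-→d17:-→d18:-→d19:-→d20:-→d21:-→d22:-→d23:-→d24:-→d25:-→d26:-→d27:-→d28:-→d29:-→d30:-→d31:-→d32:H2  best=H2
  add 144.251.96.0/19 -> H1 at depth 19
  add 144.251.112.0/20 -> H0 at depth 20
  add 190.128.0.0/12 -> H0 at depth 12
  add 144.251.112.0/20 -> H2 at depth 20
  add 190.128.0.0/12 -> H1 at depth 12
  add 190.135.150.136/32 -> H0 at depth 32
  ? 206.65.75.89  path d0:-→d1:-  best=no-route
  ? 144.251.112.3  path d0:-→d1:-→d2:-→d3:-→d4:-→d5:-→d6:-→d7:-→d8:-→d9:-→d10:-→d11:-→d12:-→d13:-→d14:-→d15:-→d16:-→d17:-→d18:-→d19:H1→d20:H2  best=H2
  add 144.251.0.0/16 -> H2 at depth 16
  - 190.128.0.0/12 clear@12
  - 144.251.112.0/20 clear@20
  add 144.251.0.0/16 -> H1 at depth 16
  add 144.251.115.48/28 -> H2 at depth 28
  ? 144.251.115.48  path d0:-→d1:-→d2:-→d3:-→d4:-→d5:-→d6:-→d7:-→d8:-→d9:-→d10:-→d11:-→d12:-→d13:-→d14:-→d15:-→d16:H1→d17:-→d18:-→d19:H1→d20:-→d21:-→d22:-→d23:-→d24:-→d25:-→d26:-→d27:-→d28:H2  best=H2
  add 190.135.150.136/32 -> H1 at depth 32
  add 190.135.0.0/16 -> H0 at depth 16
  add 190.128.0.0/9 -> H1 at depth 9
  ? 144.251.96.70  path d0:-→d1:-→d2:-→d3:-→d4:-→d5:-→d6:-→d7:-→d8:-→d9:-→d10:-→d11:-→d12:-→d13:-→d14:-→d15:-→d16:H1→d17:-→d18:-→d19:H1  best=H1
  ? 190.135.0.2  path d0:-→d1:-→d2:-→d3:-→d4:-→d5:-→d6:-→d7:-→d8:-→d9:H1→d10:-→d11:-→d12:-→d13:-→d14:-→d15:-→d16:H0  best=H0
  add 144.251.115.48/28 -> H1 at depth 28
  add 144.251.0.0/16 -> H2 at depth 16
  add 144.251.112.0/21 -> H1 at depth 21
  ? 144.251.112.26  path d0:-→d1:-→d2:-→d3:-→d4:-→d5:-→d6:-→d7:-→d8:-→d9:-→d10:-→d11:-→d12:-→d13:-→d14:-→d15:-→d16:H2→d17:-→d18:-→d19:H1→d20:-→d21:H1→d22:-  best=H1
  add 190.135.144.0/20 -> H0 at depth 20

== LOOKUPS ==
["H2","no-route","H2","H2","H1","H0","H1"]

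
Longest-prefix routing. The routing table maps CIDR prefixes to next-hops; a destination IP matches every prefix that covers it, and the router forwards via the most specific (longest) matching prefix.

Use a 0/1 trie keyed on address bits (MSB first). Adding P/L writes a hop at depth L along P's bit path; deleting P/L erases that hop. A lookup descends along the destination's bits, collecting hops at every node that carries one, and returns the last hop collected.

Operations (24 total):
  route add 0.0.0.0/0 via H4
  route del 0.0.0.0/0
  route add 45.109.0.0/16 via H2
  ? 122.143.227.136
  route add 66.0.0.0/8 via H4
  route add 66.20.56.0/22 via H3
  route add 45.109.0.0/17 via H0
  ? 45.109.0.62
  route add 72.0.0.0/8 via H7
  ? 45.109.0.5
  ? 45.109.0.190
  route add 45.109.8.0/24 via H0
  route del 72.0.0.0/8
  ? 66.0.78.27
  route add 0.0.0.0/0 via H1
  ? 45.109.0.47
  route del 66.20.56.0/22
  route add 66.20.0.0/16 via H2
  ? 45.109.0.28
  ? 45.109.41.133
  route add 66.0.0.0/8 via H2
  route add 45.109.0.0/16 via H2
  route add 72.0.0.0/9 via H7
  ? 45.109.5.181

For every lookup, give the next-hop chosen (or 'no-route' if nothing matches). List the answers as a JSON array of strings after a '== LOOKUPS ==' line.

Process each operation:
  add 0.0.0.0/0 -> H4 at depth 0
  - 0.0.0.0/0 clear@0
  add 45.109.0.0/16 -> H2 at depth 16
  Q 122.143.227.136: descend 0 ; hops seen [∅] ; pick no-route
  add 66.0.0.0/8 -> H4 at depth 8
  add 66.20.56.0/22 -> H3 at depth 22
  add 45.109.0.0/17 -> H0 at depth 17
  Q 45.109.0.62: descend 00101101011011010 ; hops seen [H2,H0] ; pick H0
  add 72.0.0.0/8 -> H7 at depth 8
  Q 45.109.0.5: descend 00101101011011010 ; hops seen [H2,H0] ; pick H0
  Q 45.109.0.190: descend 00101101011011010 ; hops seen [H2,H0] ; pick H0
  add 45.109.8.0/24 -> H0 at depth 24
  - 72.0.0.0/8 clear@8
  Q 66.0.78.27: descend 01000010000 ; hops seen [H4] ; pick H4
  add 0.0.0.0/0 -> H1 at depth 0
  Q 45.109.0.47: descend 00101101011011010000 ; hops seen [H1,H2,H0] ; pick H0
  - 66.20.56.0/22 clear@22
  add 66.20.0.0/16 -> H2 at depth 16
  Q 45.109.0.28: descend 00101101011011010000 ; hops seen [H1,H2,H0] ; pick H0
  Q 45.109.41.133: descend 001011010110110100 ; hops seen [H1,H2,H0] ; pick H0
  add 66.0.0.0/8 -> H2 at depth 8
  add 45.109.0.0/16 -> H2 at depth 16
  add 72.0.0.0/9 -> H7 at depth 9
  Q 45.109.5.181: descend 00101101011011010000 ; hops seen [H1,H2,H0] ; pick H0

== LOOKUPS ==
["no-route","H0","H0","H0","H4","H0","H0","H0","H0"]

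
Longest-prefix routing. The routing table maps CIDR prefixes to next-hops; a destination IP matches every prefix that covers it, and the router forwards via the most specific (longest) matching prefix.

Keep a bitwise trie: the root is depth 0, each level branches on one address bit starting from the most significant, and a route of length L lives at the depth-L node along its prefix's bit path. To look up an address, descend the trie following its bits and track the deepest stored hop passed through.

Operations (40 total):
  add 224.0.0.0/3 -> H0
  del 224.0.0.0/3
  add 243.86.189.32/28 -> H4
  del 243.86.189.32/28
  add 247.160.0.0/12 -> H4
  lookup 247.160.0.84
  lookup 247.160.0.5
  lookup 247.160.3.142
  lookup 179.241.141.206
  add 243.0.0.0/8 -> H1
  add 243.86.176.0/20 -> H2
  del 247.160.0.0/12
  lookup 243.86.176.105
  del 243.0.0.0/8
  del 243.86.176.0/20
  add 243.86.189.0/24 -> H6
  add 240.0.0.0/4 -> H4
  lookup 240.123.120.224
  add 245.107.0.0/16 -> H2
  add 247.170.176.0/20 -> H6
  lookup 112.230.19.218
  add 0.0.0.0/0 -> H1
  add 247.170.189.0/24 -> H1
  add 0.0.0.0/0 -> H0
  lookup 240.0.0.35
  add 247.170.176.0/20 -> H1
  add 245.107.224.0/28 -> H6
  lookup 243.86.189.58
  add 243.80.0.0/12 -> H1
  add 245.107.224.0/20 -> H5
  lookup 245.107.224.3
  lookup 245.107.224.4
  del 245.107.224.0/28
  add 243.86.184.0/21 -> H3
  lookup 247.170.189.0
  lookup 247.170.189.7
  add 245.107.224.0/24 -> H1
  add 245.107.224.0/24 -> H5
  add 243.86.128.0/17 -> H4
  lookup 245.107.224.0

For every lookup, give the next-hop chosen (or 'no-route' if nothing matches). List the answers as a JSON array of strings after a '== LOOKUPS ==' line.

Process each operation:
  + 224.0.0.0/3 (H0) depth=3
  - 224.0.0.0/3 clear@3
  + 243.86.189.32/28 (H4) depth=28
  - 243.86.189.32/28 clear@28
  + 247.160.0.0/12 (H4) depth=12
  ? 247.160.0.84  path d0:-→d1:-→d2:-→d3:-→d4:-→d5:-→d6:-→d7:-→d8:-→d9:-→d10:-→d11:-→d12:H4  best=H4
  ? 247.160.0.5  path d0:-→d1:-→d2:-→d3:-→d4:-→d5:-→d6:-→d7:-→d8:-→d9:-→d10:-→d11:-→d12:H4  best=H4
  ? 247.160.3.142  path d0:-→d1:-→d2:-→d3:-→d4:-→d5:-→d6:-→d7:-→d8:-→d9:-→d10:-→d11:-→d12:H4  best=H4
  ? 179.241.141.206  path d0:-→d1:-  best=no-route
  + 243.0.0.0/8 (H1) depth=8
  + 243.86.176.0/20 (H2) depth=20
  - 247.160.0.0/12 clear@12
  ? 243.86.176.105  path d0:-→d1:-→d2:-→d3:-→d4:-→d5:-→d6:-→d7:-→d8:H1→d9:-→d10:-→d11:-→d12:-→d13:-→d14:-→d15:-→d16:-→d17:-→d18:-→d19:-→d20:H2  best=H2
  - 243.0.0.0/8 clear@8
  - 243.86.176.0/20 clear@20
  + 243.86.189.0/24 (H6) depth=24
  + 240.0.0.0/4 (H4) depth=4
  ? 240.123.120.224  path d0:-→d1:-→d2:-→d3:-→d4:H4→d5:-→d6:-  best=H4
  + 245.107.0.0/16 (H2) depth=16
  + 247.170.176.0/20 (H6) depth=20
  ? 112.230.19.218  path d0:-  best=no-route
  + 0.0.0.0/0 (H1) depth=0
  + 247.170.189.0/24 (H1) depth=24
  + 0.0.0.0/0 (H0) depth=0
  ? 240.0.0.35  path d0:H0→d1:-→d2:-→d3:-→d4:H4→d5:-→d6:-  best=H4
  + 247.170.176.0/20 (H1) depth=20
  + 245.107.224.0/28 (H6) depth=28
  ? 243.86.189.58  path d0:H0→d1:-→d2:-→d3:-→d4:H4→d5:-→d6:-→d7:-→d8:-→d9:-→d10:-→d11:-→d12:-→d13:-→d14:-→d15:-→d16:-→d17:-→d18:-→d19:-→d20:-→d21:-→d22:-→d23:-→d24:H6→d25:-→d26:-→d27:-  best=H6
  + 243.80.0.0/12 (H1) depth=12
  + 245.107.224.0/20 (H5) depth=20
  ? 245.107.224.3  path d0:H0→d1:-→d2:-→d3:-→d4:H4→d5:-→d6:-→d7:-→d8:-→d9:-→d10:-→d11:-→d12:-→d13:-→d14:-→d15:-→d16:H2→d17:-→d18:-→d19:-→d20:H5→d21:-→d22:-→d23:-→d24:-→d25:-→d26:-→d27:-→d28:H6  best=H6
  ? 245.107.224.4  path d0:H0→d1:-→d2:-→d3:-→d4:H4→d5:-→d6:-→d7:-→d8:-→d9:-→d10:-→d11:-→d12:-→d13:-→d14:-→d15:-→d16:H2→d17:-→d18:-→d19:-→d20:H5→d21:-→d22:-→d23:-→d24:-→d25:-→d26:-→d27:-→d28:H6  best=H6
  - 245.107.224.0/28 clear@28
  + 243.86.184.0/21 (H3) depth=21
  ? 247.170.189.0  path d0:H0→d1:-→d2:-→d3:-→d4:H4→d5:-→d6:-→d7:-→d8:-→d9:-→d10:-→d11:-→d12:-→d13:-→d14:-→d15:-→d16:-→d17:-→d18:-→d19:-→d20:H1→d21:-→d22:-→d23:-→d24:H1  best=H1
  ? 247.170.189.7  path d0:H0→d1:-→d2:-→d3:-→d4:H4→d5:-→d6:-→d7:-→d8:-→d9:-→d10:-→d11:-→d12:-→d13:-→d14:-→d15:-→d16:-→d17:-→d18:-→d19:-→d20:H1→d21:-→d22:-→d23:-→d24:H1  best=H1
  + 245.107.224.0/24 (H1) depth=24
  + 245.107.224.0/24 (H5) depth=24
  + 243.86.128.0/17 (H4) depth=17
  ? 245.107.224.0  path d0:H0→d1:-→d2:-→d3:-→d4:H4→d5:-→d6:-→d7:-→d8:-→d9:-→d10:-→d11:-→d12:-→d13:-→d14:-→d15:-→d16:H2→d17:-→d18:-→d19:-→d20:H5→d21:-→d22:-→d23:-→d24:H5→d25:-→d26:-→d27:-→d28:-  best=H5

== LOOKUPS ==
["H4","H4","H4","no-route","H2","H4","no-route","H4","H6","H6","H6","H1","H1","H5"]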